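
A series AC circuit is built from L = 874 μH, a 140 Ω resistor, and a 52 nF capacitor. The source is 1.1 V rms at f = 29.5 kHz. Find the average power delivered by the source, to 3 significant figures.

ω = 2πf = 185400 rad/s
X_L = ωL = 162 Ω
X_C = 1/(ωC) = 104 Ω
Net reactance X = X_L − X_C = 58.2 Ω
Z = 140 + j58.2 Ω
|Z| = √(140² + 58.2²) = 152 Ω
∠Z = arctan(58.2/140) = 22.6°
I = V/|Z| = 7.25 mA
P = VI cos φ = 1.1 × 0.00725 × cos(22.6°) = 7.37 mW

7.37 mW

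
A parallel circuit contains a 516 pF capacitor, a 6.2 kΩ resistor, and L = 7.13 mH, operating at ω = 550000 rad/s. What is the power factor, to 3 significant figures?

0.984

X_L = ωL = 3920 Ω
X_C = 1/(ωC) = 3520 Ω
Parallel: admittances add. Y = 1/R + 1/(jωL) + jωC
Y = (0.000161 + j2.88e-05) S
|Y| = 0.000164 S → |Z| = 1/|Y| = 6100 Ω, ∠Z = −∠Y = -10.1°
cos φ = cos(-10.1°) = 0.984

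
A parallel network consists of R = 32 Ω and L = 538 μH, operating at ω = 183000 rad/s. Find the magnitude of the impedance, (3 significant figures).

30.4 Ω

X_L = ωL = 98.5 Ω
Parallel: admittances add. Y = 1/R + 1/(jωL)
Y = (0.0312 − j0.0102) S
|Y| = 0.0329 S → |Z| = 1/|Y| = 30.4 Ω, ∠Z = −∠Y = 18.0°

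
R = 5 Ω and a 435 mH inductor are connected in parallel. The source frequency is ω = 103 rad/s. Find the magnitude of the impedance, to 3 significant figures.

4.97 Ω

X_L = ωL = 44.8 Ω
Parallel: admittances add. Y = 1/R + 1/(jωL)
Y = (0.200 − j0.0223) S
|Y| = 0.201 S → |Z| = 1/|Y| = 4.97 Ω, ∠Z = −∠Y = 6.37°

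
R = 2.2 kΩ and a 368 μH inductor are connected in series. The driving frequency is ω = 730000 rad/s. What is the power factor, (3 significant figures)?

X_L = ωL = 269 Ω
Z = 2200 + j269 Ω
|Z| = √(2200² + 269²) = 2220 Ω
∠Z = arctan(269/2200) = 6.96°
cos φ = cos(6.96°) = 0.993

0.993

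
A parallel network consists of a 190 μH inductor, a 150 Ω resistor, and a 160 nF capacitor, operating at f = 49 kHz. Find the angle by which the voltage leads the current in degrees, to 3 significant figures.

-78.3°

ω = 2πf = 307900 rad/s
X_L = ωL = 58.5 Ω
X_C = 1/(ωC) = 20.3 Ω
Parallel: admittances add. Y = 1/R + 1/(jωL) + jωC
Y = (0.00667 + j0.0322) S
|Y| = 0.0328 S → |Z| = 1/|Y| = 30.4 Ω, ∠Z = −∠Y = -78.3°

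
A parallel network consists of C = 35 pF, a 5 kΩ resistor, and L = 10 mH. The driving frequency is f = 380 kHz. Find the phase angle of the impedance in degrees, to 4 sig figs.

ω = 2πf = 2.388e+06 rad/s
X_L = ωL = 23880 Ω
X_C = 1/(ωC) = 11970 Ω
Parallel: admittances add. Y = 1/R + 1/(jωL) + jωC
Y = (0.0002000 + j4.168e-05) S
|Y| = 0.0002043 S → |Z| = 1/|Y| = 4895 Ω, ∠Z = −∠Y = -11.77°

-11.77°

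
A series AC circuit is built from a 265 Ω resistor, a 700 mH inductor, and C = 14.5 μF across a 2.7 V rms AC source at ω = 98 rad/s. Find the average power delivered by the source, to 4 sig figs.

4.079 mW

X_L = ωL = 68.60 Ω
X_C = 1/(ωC) = 703.7 Ω
Net reactance X = X_L − X_C = -635.1 Ω
Z = 265.0 − j635.1 Ω
|Z| = √(265.0² + 635.1²) = 688.2 Ω
∠Z = arctan(-635.1/265.0) = -67.35°
I = V/|Z| = 3.923 mA
P = VI cos φ = 2.7 × 0.003923 × cos(-67.35°) = 4.079 mW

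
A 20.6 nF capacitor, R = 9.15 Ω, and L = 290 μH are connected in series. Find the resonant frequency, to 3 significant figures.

ω₀ = 1/√(LC) = 1/√(0.00029 × 2.06e-08) = 409100 rad/s
f₀ = ω₀/(2π) = 65.1 kHz

65.1 kHz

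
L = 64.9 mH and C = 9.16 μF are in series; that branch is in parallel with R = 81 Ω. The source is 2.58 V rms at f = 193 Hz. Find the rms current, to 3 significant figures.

ω = 2πf = 1213 rad/s
X_L = ωL = 78.7 Ω
X_C = 1/(ωC) = 90.0 Ω
Branch 1: Z₁ = R = 81.0 Ω
Branch 2 (series LC): Z₂ = j(X_L − X_C) = −j11.3 Ω
Parallel: Z = Z₁Z₂/(Z₁+Z₂), |Z| = 11.2 Ω, ∠Z = -82.0°
I = V/|Z| = 2.58/11.2 = 230 mA

230 mA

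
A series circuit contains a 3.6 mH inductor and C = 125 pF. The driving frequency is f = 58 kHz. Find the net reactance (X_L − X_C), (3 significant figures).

-20600 Ω

ω = 2πf = 364400 rad/s
X_L = ωL = 1310 Ω
X_C = 1/(ωC) = 22000 Ω
X = 1310 − 22000 = -20600 Ω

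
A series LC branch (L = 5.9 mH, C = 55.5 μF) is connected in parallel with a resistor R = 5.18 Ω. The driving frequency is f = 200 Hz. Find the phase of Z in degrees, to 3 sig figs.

ω = 2πf = 1257 rad/s
X_L = ωL = 7.41 Ω
X_C = 1/(ωC) = 14.3 Ω
Branch 1: Z₁ = R = 5.18 Ω
Branch 2 (series LC): Z₂ = j(X_L − X_C) = −j6.92 Ω
Parallel: Z = Z₁Z₂/(Z₁+Z₂), |Z| = 4.15 Ω, ∠Z = -36.8°

-36.8°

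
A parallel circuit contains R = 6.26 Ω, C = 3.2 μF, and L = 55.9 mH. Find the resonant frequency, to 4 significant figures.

376.3 Hz

ω₀ = 1/√(LC) = 1/√(0.0559 × 3.2e-06) = 2364 rad/s
f₀ = ω₀/(2π) = 376.3 Hz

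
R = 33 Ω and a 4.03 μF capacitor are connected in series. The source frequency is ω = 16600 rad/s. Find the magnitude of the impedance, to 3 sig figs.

X_C = 1/(ωC) = 14.9 Ω
Z = 33.0 − j14.9 Ω
|Z| = √(33.0² + 14.9²) = 36.2 Ω

36.2 Ω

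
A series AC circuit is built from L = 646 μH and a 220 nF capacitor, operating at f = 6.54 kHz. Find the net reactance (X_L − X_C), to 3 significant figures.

-84.1 Ω

ω = 2πf = 41090 rad/s
X_L = ωL = 26.5 Ω
X_C = 1/(ωC) = 111 Ω
X = 26.5 − 111 = -84.1 Ω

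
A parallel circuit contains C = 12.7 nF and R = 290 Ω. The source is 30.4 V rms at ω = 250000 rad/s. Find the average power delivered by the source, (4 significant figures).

X_C = 1/(ωC) = 315.0 Ω
Parallel: admittances add. Y = 1/R + jωC
Y = (0.003448 + j0.003175) S
|Y| = 0.004687 S → |Z| = 1/|Y| = 213.3 Ω, ∠Z = −∠Y = -42.64°
I = V/|Z| = 142.5 mA
P = VI cos φ = 30.4 × 0.1425 × cos(-42.64°) = 3.187 W

3.187 W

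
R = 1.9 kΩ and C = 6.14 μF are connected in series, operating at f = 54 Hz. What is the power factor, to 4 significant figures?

ω = 2πf = 339.3 rad/s
X_C = 1/(ωC) = 480.0 Ω
Z = 1900 − j480.0 Ω
|Z| = √(1900² + 480.0²) = 1960 Ω
∠Z = arctan(-480.0/1900) = -14.18°
cos φ = cos(-14.18°) = 0.9695

0.9695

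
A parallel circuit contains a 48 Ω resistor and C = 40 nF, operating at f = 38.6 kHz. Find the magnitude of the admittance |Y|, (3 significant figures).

23.0 mS

ω = 2πf = 242500 rad/s
X_C = 1/(ωC) = 103 Ω
Parallel: admittances add. Y = 1/R + jωC
Y = (0.0208 + j0.00970) S
|Y| = 0.0230 S → |Z| = 1/|Y| = 43.5 Ω, ∠Z = −∠Y = -25.0°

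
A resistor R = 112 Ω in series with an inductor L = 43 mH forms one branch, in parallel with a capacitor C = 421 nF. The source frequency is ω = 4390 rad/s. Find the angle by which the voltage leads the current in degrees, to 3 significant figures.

X_L = ωL = 189 Ω
X_C = 1/(ωC) = 541 Ω
Branch 1 (R+jX_L): Z₁ = 112 + j189 Ω, |Z₁| = 219 Ω
Branch 2 (−jX_C): Z₂ = −j541 Ω
Parallel: Z = Z₁Z₂/(Z₁+Z₂), |Z| = 321 Ω, ∠Z = 41.7°

41.7°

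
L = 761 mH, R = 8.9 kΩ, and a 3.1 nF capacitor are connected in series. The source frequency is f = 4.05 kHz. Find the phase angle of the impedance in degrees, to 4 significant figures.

36.93°

ω = 2πf = 25450 rad/s
X_L = ωL = 19370 Ω
X_C = 1/(ωC) = 12680 Ω
Net reactance X = X_L − X_C = 6688 Ω
Z = 8900 + j6688 Ω
|Z| = √(8900² + 6688²) = 11130 Ω
∠Z = arctan(6688/8900) = 36.93°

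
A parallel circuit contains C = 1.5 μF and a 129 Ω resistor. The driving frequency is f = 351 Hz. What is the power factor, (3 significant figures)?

ω = 2πf = 2205 rad/s
X_C = 1/(ωC) = 302 Ω
Parallel: admittances add. Y = 1/R + jωC
Y = (0.00775 + j0.00331) S
|Y| = 0.00843 S → |Z| = 1/|Y| = 119 Ω, ∠Z = −∠Y = -23.1°
cos φ = cos(-23.1°) = 0.920

0.920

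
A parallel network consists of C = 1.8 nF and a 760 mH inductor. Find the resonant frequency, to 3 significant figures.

ω₀ = 1/√(LC) = 1/√(0.76 × 1.8e-09) = 27040 rad/s
f₀ = ω₀/(2π) = 4.30 kHz

4.30 kHz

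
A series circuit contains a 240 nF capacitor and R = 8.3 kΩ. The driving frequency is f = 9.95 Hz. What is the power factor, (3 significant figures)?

0.124

ω = 2πf = 62.52 rad/s
X_C = 1/(ωC) = 66600 Ω
Z = 8300 − j66600 Ω
|Z| = √(8300² + 66600²) = 67200 Ω
∠Z = arctan(-66600/8300) = -82.9°
cos φ = cos(-82.9°) = 0.124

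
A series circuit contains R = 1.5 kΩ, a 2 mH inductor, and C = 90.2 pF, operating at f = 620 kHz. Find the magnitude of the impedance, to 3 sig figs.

5170 Ω

ω = 2πf = 3.896e+06 rad/s
X_L = ωL = 7790 Ω
X_C = 1/(ωC) = 2850 Ω
Net reactance X = X_L − X_C = 4950 Ω
Z = 1500 + j4950 Ω
|Z| = √(1500² + 4950²) = 5170 Ω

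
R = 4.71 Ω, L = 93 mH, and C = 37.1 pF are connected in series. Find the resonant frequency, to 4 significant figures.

ω₀ = 1/√(LC) = 1/√(0.093 × 3.71e-11) = 538400 rad/s
f₀ = ω₀/(2π) = 85.68 kHz

85.68 kHz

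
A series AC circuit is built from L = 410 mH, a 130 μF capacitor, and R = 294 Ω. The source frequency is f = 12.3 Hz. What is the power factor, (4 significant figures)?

0.9744

ω = 2πf = 77.28 rad/s
X_L = ωL = 31.69 Ω
X_C = 1/(ωC) = 99.53 Ω
Net reactance X = X_L − X_C = -67.85 Ω
Z = 294.0 − j67.85 Ω
|Z| = √(294.0² + 67.85²) = 301.7 Ω
∠Z = arctan(-67.85/294.0) = -12.99°
cos φ = cos(-12.99°) = 0.9744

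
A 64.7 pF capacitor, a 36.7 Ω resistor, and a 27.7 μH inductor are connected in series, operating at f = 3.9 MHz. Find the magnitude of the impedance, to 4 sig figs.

60.45 Ω

ω = 2πf = 2.45e+07 rad/s
X_L = ωL = 678.8 Ω
X_C = 1/(ωC) = 630.7 Ω
Net reactance X = X_L − X_C = 48.03 Ω
Z = 36.70 + j48.03 Ω
|Z| = √(36.70² + 48.03²) = 60.45 Ω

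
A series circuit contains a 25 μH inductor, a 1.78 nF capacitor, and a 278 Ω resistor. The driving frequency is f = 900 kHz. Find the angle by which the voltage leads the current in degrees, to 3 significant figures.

ω = 2πf = 5.655e+06 rad/s
X_L = ωL = 141 Ω
X_C = 1/(ωC) = 99.3 Ω
Net reactance X = X_L − X_C = 42.0 Ω
Z = 278 + j42.0 Ω
|Z| = √(278² + 42.0²) = 281 Ω
∠Z = arctan(42.0/278) = 8.60°

8.60°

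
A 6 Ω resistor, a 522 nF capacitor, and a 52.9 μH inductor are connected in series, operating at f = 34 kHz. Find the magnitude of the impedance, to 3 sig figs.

ω = 2πf = 213600 rad/s
X_L = ωL = 11.3 Ω
X_C = 1/(ωC) = 8.97 Ω
Net reactance X = X_L − X_C = 2.33 Ω
Z = 6.00 + j2.33 Ω
|Z| = √(6.00² + 2.33²) = 6.44 Ω

6.44 Ω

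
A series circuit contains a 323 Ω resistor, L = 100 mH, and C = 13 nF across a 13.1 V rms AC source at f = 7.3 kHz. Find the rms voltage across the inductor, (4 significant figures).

20.52 V

ω = 2πf = 45870 rad/s
X_L = ωL = 4587 Ω
X_C = 1/(ωC) = 1677 Ω
Net reactance X = X_L − X_C = 2910 Ω
Z = 323.0 + j2910 Ω
|Z| = √(323.0² + 2910²) = 2928 Ω
I = V/|Z| = 4.475 mA
V_L = I·|Z_L| = 0.004475 × 4587 = 20.52 V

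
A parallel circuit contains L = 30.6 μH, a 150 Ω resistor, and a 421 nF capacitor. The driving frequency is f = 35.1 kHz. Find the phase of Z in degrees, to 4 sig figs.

ω = 2πf = 220500 rad/s
X_L = ωL = 6.749 Ω
X_C = 1/(ωC) = 10.77 Ω
Parallel: admittances add. Y = 1/R + 1/(jωL) + jωC
Y = (0.006667 − j0.05533) S
|Y| = 0.05573 S → |Z| = 1/|Y| = 17.94 Ω, ∠Z = −∠Y = 83.13°

83.13°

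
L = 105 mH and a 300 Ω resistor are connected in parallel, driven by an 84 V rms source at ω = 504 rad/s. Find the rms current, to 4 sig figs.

1.612 A

X_L = ωL = 52.92 Ω
Parallel: admittances add. Y = 1/R + 1/(jωL)
Y = (0.003333 − j0.01890) S
|Y| = 0.01919 S → |Z| = 1/|Y| = 52.12 Ω, ∠Z = −∠Y = 80.00°
I = V/|Z| = 84/52.12 = 1.612 A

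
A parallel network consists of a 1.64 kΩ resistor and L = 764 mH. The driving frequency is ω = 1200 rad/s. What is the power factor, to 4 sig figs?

X_L = ωL = 916.8 Ω
Parallel: admittances add. Y = 1/R + 1/(jωL)
Y = (0.0006098 − j0.001091) S
|Y| = 0.001250 S → |Z| = 1/|Y| = 800.2 Ω, ∠Z = −∠Y = 60.79°
cos φ = cos(60.79°) = 0.4880

0.4880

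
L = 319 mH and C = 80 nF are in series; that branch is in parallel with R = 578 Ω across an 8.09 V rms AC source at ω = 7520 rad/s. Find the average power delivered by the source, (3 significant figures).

X_L = ωL = 2400 Ω
X_C = 1/(ωC) = 1660 Ω
Branch 1: Z₁ = R = 578 Ω
Branch 2 (series LC): Z₂ = j(X_L − X_C) = j737 Ω
Parallel: Z = Z₁Z₂/(Z₁+Z₂), |Z| = 455 Ω, ∠Z = 38.1°
I = V/|Z| = 17.8 mA
P = VI cos φ = 8.09 × 0.0178 × cos(38.1°) = 113 mW

113 mW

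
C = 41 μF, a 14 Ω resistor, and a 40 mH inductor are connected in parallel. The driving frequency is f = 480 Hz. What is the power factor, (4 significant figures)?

0.5264

ω = 2πf = 3016 rad/s
X_L = ωL = 120.6 Ω
X_C = 1/(ωC) = 8.087 Ω
Parallel: admittances add. Y = 1/R + 1/(jωL) + jωC
Y = (0.07143 + j0.1154) S
|Y| = 0.1357 S → |Z| = 1/|Y| = 7.370 Ω, ∠Z = −∠Y = -58.24°
cos φ = cos(-58.24°) = 0.5264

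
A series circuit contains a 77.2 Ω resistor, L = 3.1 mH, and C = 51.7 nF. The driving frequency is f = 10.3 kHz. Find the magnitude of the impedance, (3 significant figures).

125 Ω

ω = 2πf = 64720 rad/s
X_L = ωL = 201 Ω
X_C = 1/(ωC) = 299 Ω
Net reactance X = X_L − X_C = -98.3 Ω
Z = 77.2 − j98.3 Ω
|Z| = √(77.2² + 98.3²) = 125 Ω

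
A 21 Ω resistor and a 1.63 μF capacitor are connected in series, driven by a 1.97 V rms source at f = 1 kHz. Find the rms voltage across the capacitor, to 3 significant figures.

1.93 V

ω = 2πf = 6283 rad/s
X_C = 1/(ωC) = 97.6 Ω
Z = 21.0 − j97.6 Ω
|Z| = √(21.0² + 97.6²) = 99.9 Ω
I = V/|Z| = 19.7 mA
V_C = I·|Z_C| = 0.0197 × 97.6 = 1.93 V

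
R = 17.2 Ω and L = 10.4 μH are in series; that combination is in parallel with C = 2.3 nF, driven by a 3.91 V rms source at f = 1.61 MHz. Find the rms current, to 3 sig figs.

ω = 2πf = 1.012e+07 rad/s
X_L = ωL = 105 Ω
X_C = 1/(ωC) = 43.0 Ω
Branch 1 (R+jX_L): Z₁ = 17.2 + j105 Ω, |Z₁| = 107 Ω
Branch 2 (−jX_C): Z₂ = −j43.0 Ω
Parallel: Z = Z₁Z₂/(Z₁+Z₂), |Z| = 71.0 Ω, ∠Z = -83.8°
I = V/|Z| = 3.91/71.0 = 55.1 mA

55.1 mA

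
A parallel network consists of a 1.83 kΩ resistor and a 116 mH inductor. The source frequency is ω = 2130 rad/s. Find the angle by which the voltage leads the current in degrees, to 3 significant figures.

82.3°

X_L = ωL = 247 Ω
Parallel: admittances add. Y = 1/R + 1/(jωL)
Y = (0.000546 − j0.00405) S
|Y| = 0.00408 S → |Z| = 1/|Y| = 245 Ω, ∠Z = −∠Y = 82.3°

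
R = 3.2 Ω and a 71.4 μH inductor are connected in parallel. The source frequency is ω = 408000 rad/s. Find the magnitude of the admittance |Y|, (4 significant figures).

X_L = ωL = 29.13 Ω
Parallel: admittances add. Y = 1/R + 1/(jωL)
Y = (0.3125 − j0.03433) S
|Y| = 0.3144 S → |Z| = 1/|Y| = 3.181 Ω, ∠Z = −∠Y = 6.269°

314.4 mS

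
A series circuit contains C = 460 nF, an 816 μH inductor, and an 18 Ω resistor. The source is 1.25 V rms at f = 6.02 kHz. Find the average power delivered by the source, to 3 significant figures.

27.3 mW

ω = 2πf = 37820 rad/s
X_L = ωL = 30.9 Ω
X_C = 1/(ωC) = 57.5 Ω
Net reactance X = X_L − X_C = -26.6 Ω
Z = 18.0 − j26.6 Ω
|Z| = √(18.0² + 26.6²) = 32.1 Ω
∠Z = arctan(-26.6/18.0) = -55.9°
I = V/|Z| = 38.9 mA
P = VI cos φ = 1.25 × 0.0389 × cos(-55.9°) = 27.3 mW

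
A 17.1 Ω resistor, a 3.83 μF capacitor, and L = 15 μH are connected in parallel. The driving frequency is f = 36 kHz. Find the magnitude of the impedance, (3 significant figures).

1.74 Ω

ω = 2πf = 226200 rad/s
X_L = ωL = 3.39 Ω
X_C = 1/(ωC) = 1.15 Ω
Parallel: admittances add. Y = 1/R + 1/(jωL) + jωC
Y = (0.0585 + j0.572) S
|Y| = 0.575 S → |Z| = 1/|Y| = 1.74 Ω, ∠Z = −∠Y = -84.2°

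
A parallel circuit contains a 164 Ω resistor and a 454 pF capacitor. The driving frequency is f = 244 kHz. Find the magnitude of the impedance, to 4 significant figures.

162.9 Ω

ω = 2πf = 1.533e+06 rad/s
X_C = 1/(ωC) = 1437 Ω
Parallel: admittances add. Y = 1/R + jωC
Y = (0.006098 + j0.0006960) S
|Y| = 0.006137 S → |Z| = 1/|Y| = 162.9 Ω, ∠Z = −∠Y = -6.512°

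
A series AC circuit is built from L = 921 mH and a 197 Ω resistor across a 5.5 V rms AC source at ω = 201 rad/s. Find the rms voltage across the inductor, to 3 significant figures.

X_L = ωL = 185 Ω
Z = 197 + j185 Ω
|Z| = √(197² + 185²) = 270 Ω
I = V/|Z| = 20.3 mA
V_L = I·|Z_L| = 0.0203 × 185 = 3.77 V

3.77 V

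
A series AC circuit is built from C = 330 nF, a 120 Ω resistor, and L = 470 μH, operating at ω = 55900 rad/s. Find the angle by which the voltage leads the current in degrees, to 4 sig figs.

X_L = ωL = 26.27 Ω
X_C = 1/(ωC) = 54.21 Ω
Net reactance X = X_L − X_C = -27.94 Ω
Z = 120.0 − j27.94 Ω
|Z| = √(120.0² + 27.94²) = 123.2 Ω
∠Z = arctan(-27.94/120.0) = -13.11°

-13.11°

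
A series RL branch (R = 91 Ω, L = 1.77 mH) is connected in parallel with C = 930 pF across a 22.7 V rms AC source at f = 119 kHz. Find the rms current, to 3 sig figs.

ω = 2πf = 747700 rad/s
X_L = ωL = 1320 Ω
X_C = 1/(ωC) = 1440 Ω
Branch 1 (R+jX_L): Z₁ = 91.0 + j1320 Ω, |Z₁| = 1330 Ω
Branch 2 (−jX_C): Z₂ = −j1440 Ω
Parallel: Z = Z₁Z₂/(Z₁+Z₂), |Z| = 13000 Ω, ∠Z = 47.6°
I = V/|Z| = 22.7/13000 = 1.74 mA

1.74 mA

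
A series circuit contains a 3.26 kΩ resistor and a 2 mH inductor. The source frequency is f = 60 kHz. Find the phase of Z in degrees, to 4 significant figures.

ω = 2πf = 377000 rad/s
X_L = ωL = 754.0 Ω
Z = 3260 + j754.0 Ω
|Z| = √(3260² + 754.0²) = 3346 Ω
∠Z = arctan(754.0/3260) = 13.02°

13.02°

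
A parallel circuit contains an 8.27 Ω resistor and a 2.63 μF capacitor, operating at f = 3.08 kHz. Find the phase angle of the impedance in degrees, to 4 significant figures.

-22.83°

ω = 2πf = 19350 rad/s
X_C = 1/(ωC) = 19.65 Ω
Parallel: admittances add. Y = 1/R + jωC
Y = (0.1209 + j0.05090) S
|Y| = 0.1312 S → |Z| = 1/|Y| = 7.622 Ω, ∠Z = −∠Y = -22.83°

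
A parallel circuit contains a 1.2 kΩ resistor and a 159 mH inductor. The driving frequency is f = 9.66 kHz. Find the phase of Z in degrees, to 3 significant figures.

7.09°

ω = 2πf = 60700 rad/s
X_L = ωL = 9650 Ω
Parallel: admittances add. Y = 1/R + 1/(jωL)
Y = (0.000833 − j0.000104) S
|Y| = 0.000840 S → |Z| = 1/|Y| = 1190 Ω, ∠Z = −∠Y = 7.09°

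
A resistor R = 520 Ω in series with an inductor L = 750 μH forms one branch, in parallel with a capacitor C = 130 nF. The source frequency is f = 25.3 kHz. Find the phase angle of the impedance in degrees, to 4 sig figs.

-84.84°

ω = 2πf = 159000 rad/s
X_L = ωL = 119.2 Ω
X_C = 1/(ωC) = 48.39 Ω
Branch 1 (R+jX_L): Z₁ = 520.0 + j119.2 Ω, |Z₁| = 533.5 Ω
Branch 2 (−jX_C): Z₂ = −j48.39 Ω
Parallel: Z = Z₁Z₂/(Z₁+Z₂), |Z| = 49.19 Ω, ∠Z = -84.84°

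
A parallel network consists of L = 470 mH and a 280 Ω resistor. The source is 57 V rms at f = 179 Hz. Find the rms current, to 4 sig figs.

230.4 mA

ω = 2πf = 1125 rad/s
X_L = ωL = 528.6 Ω
Parallel: admittances add. Y = 1/R + 1/(jωL)
Y = (0.003571 − j0.001892) S
|Y| = 0.004042 S → |Z| = 1/|Y| = 247.4 Ω, ∠Z = −∠Y = 27.91°
I = V/|Z| = 57/247.4 = 230.4 mA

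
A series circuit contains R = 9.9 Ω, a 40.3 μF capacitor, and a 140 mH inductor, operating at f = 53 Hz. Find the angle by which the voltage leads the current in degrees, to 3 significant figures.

-70.5°

ω = 2πf = 333.0 rad/s
X_L = ωL = 46.6 Ω
X_C = 1/(ωC) = 74.5 Ω
Net reactance X = X_L − X_C = -27.9 Ω
Z = 9.90 − j27.9 Ω
|Z| = √(9.90² + 27.9²) = 29.6 Ω
∠Z = arctan(-27.9/9.90) = -70.5°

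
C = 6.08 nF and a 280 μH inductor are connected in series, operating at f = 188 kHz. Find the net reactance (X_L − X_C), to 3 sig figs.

192 Ω

ω = 2πf = 1.181e+06 rad/s
X_L = ωL = 331 Ω
X_C = 1/(ωC) = 139 Ω
X = 331 − 139 = 192 Ω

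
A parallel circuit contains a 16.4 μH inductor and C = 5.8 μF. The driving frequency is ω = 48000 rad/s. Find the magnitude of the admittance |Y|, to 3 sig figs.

X_L = ωL = 0.787 Ω
X_C = 1/(ωC) = 3.59 Ω
Parallel: admittances add. Y = 1/(jωL) + jωC
Y = (0 − j0.992) S
|Y| = 0.992 S → |Z| = 1/|Y| = 1.01 Ω, ∠Z = −∠Y = 90.0°

992 mS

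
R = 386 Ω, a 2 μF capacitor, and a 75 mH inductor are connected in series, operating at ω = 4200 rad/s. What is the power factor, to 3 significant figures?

X_L = ωL = 315 Ω
X_C = 1/(ωC) = 119 Ω
Net reactance X = X_L − X_C = 196 Ω
Z = 386 + j196 Ω
|Z| = √(386² + 196²) = 433 Ω
∠Z = arctan(196/386) = 26.9°
cos φ = cos(26.9°) = 0.892

0.892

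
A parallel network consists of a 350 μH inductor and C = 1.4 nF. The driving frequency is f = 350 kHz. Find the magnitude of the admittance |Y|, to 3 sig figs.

ω = 2πf = 2.199e+06 rad/s
X_L = ωL = 770 Ω
X_C = 1/(ωC) = 325 Ω
Parallel: admittances add. Y = 1/(jωL) + jωC
Y = (0 + j0.00178) S
|Y| = 0.00178 S → |Z| = 1/|Y| = 562 Ω, ∠Z = −∠Y = -90.0°

1.78 mS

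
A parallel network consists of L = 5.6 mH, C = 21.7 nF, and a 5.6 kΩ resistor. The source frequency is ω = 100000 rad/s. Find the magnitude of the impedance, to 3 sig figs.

2360 Ω

X_L = ωL = 560 Ω
X_C = 1/(ωC) = 461 Ω
Parallel: admittances add. Y = 1/R + 1/(jωL) + jωC
Y = (0.000179 + j0.000384) S
|Y| = 0.000424 S → |Z| = 1/|Y| = 2360 Ω, ∠Z = −∠Y = -65.1°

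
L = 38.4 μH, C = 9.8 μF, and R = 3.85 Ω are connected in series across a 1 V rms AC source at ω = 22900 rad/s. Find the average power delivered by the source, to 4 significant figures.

139.4 mW

X_L = ωL = 0.8794 Ω
X_C = 1/(ωC) = 4.456 Ω
Net reactance X = X_L − X_C = -3.577 Ω
Z = 3.850 − j3.577 Ω
|Z| = √(3.850² + 3.577²) = 5.255 Ω
∠Z = arctan(-3.577/3.850) = -42.89°
I = V/|Z| = 190.3 mA
P = VI cos φ = 1 × 0.1903 × cos(-42.89°) = 139.4 mW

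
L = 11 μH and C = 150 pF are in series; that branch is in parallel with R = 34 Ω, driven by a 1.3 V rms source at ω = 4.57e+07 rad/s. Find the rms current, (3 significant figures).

38.4 mA

X_L = ωL = 503 Ω
X_C = 1/(ωC) = 146 Ω
Branch 1: Z₁ = R = 34.0 Ω
Branch 2 (series LC): Z₂ = j(X_L − X_C) = j357 Ω
Parallel: Z = Z₁Z₂/(Z₁+Z₂), |Z| = 33.8 Ω, ∠Z = 5.44°
I = V/|Z| = 1.3/33.8 = 38.4 mA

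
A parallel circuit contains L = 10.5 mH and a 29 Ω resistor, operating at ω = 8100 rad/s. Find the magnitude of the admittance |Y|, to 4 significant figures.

36.43 mS

X_L = ωL = 85.05 Ω
Parallel: admittances add. Y = 1/R + 1/(jωL)
Y = (0.03448 − j0.01176) S
|Y| = 0.03643 S → |Z| = 1/|Y| = 27.45 Ω, ∠Z = −∠Y = 18.83°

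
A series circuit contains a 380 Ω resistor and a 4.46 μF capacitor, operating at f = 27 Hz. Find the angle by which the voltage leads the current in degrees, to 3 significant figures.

-74.0°

ω = 2πf = 169.6 rad/s
X_C = 1/(ωC) = 1320 Ω
Z = 380 − j1320 Ω
|Z| = √(380² + 1320²) = 1380 Ω
∠Z = arctan(-1320/380) = -74.0°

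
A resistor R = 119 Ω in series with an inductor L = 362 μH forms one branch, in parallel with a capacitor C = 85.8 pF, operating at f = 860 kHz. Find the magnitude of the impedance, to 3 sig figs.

18100 Ω

ω = 2πf = 5.404e+06 rad/s
X_L = ωL = 1960 Ω
X_C = 1/(ωC) = 2160 Ω
Branch 1 (R+jX_L): Z₁ = 119 + j1960 Ω, |Z₁| = 1960 Ω
Branch 2 (−jX_C): Z₂ = −j2160 Ω
Parallel: Z = Z₁Z₂/(Z₁+Z₂), |Z| = 18100 Ω, ∠Z = 55.9°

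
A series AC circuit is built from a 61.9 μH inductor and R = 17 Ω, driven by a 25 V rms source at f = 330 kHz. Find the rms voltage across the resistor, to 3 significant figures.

3.28 V

ω = 2πf = 2.073e+06 rad/s
X_L = ωL = 128 Ω
Z = 17.0 + j128 Ω
|Z| = √(17.0² + 128²) = 129 Ω
I = V/|Z| = 193 mA
V_R = I·|Z_R| = 0.193 × 17.0 = 3.28 V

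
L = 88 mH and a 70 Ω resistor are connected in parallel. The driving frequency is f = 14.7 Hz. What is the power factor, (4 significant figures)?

0.1153

ω = 2πf = 92.36 rad/s
X_L = ωL = 8.128 Ω
Parallel: admittances add. Y = 1/R + 1/(jωL)
Y = (0.01429 − j0.1230) S
|Y| = 0.1239 S → |Z| = 1/|Y| = 8.074 Ω, ∠Z = −∠Y = 83.38°
cos φ = cos(83.38°) = 0.1153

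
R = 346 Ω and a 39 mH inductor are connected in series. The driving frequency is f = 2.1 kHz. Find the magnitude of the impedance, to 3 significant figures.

ω = 2πf = 13190 rad/s
X_L = ωL = 515 Ω
Z = 346 + j515 Ω
|Z| = √(346² + 515²) = 620 Ω

620 Ω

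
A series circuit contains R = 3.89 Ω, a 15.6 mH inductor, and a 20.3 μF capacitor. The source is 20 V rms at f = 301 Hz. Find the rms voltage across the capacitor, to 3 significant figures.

ω = 2πf = 1891 rad/s
X_L = ωL = 29.5 Ω
X_C = 1/(ωC) = 26.0 Ω
Net reactance X = X_L − X_C = 3.46 Ω
Z = 3.89 + j3.46 Ω
|Z| = √(3.89² + 3.46²) = 5.20 Ω
I = V/|Z| = 3.84 A
V_C = I·|Z_C| = 3.84 × 26.0 = 100 V

100 V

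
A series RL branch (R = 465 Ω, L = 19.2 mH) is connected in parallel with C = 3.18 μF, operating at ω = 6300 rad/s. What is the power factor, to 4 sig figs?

0.1027

X_L = ωL = 121.0 Ω
X_C = 1/(ωC) = 49.92 Ω
Branch 1 (R+jX_L): Z₁ = 465.0 + j121.0 Ω, |Z₁| = 480.5 Ω
Branch 2 (−jX_C): Z₂ = −j49.92 Ω
Parallel: Z = Z₁Z₂/(Z₁+Z₂), |Z| = 50.98 Ω, ∠Z = -84.11°
cos φ = cos(-84.11°) = 0.1027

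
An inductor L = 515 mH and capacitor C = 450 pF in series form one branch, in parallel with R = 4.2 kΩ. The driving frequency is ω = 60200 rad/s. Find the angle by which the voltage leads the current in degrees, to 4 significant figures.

X_L = ωL = 31000 Ω
X_C = 1/(ωC) = 36910 Ω
Branch 1: Z₁ = R = 4200 Ω
Branch 2 (series LC): Z₂ = j(X_L − X_C) = −j5911 Ω
Parallel: Z = Z₁Z₂/(Z₁+Z₂), |Z| = 3424 Ω, ∠Z = -35.40°

-35.40°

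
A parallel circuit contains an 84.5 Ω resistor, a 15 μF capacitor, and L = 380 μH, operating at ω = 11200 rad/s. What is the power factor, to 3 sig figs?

0.174

X_L = ωL = 4.26 Ω
X_C = 1/(ωC) = 5.95 Ω
Parallel: admittances add. Y = 1/R + 1/(jωL) + jωC
Y = (0.0118 − j0.0670) S
|Y| = 0.0680 S → |Z| = 1/|Y| = 14.7 Ω, ∠Z = −∠Y = 80.0°
cos φ = cos(80.0°) = 0.174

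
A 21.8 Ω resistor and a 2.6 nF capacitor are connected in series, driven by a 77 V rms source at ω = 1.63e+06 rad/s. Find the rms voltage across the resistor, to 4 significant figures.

X_C = 1/(ωC) = 236.0 Ω
Z = 21.80 − j236.0 Ω
|Z| = √(21.80² + 236.0²) = 237.0 Ω
I = V/|Z| = 324.9 mA
V_R = I·|Z_R| = 0.3249 × 21.80 = 7.084 V

7.084 V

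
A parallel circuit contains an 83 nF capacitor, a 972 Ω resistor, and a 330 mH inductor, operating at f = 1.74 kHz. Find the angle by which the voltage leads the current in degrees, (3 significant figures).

-31.5°

ω = 2πf = 10930 rad/s
X_L = ωL = 3610 Ω
X_C = 1/(ωC) = 1100 Ω
Parallel: admittances add. Y = 1/R + 1/(jωL) + jωC
Y = (0.00103 + j0.000630) S
|Y| = 0.00121 S → |Z| = 1/|Y| = 829 Ω, ∠Z = −∠Y = -31.5°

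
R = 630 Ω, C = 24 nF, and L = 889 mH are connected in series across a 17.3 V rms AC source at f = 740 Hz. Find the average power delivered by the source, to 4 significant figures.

ω = 2πf = 4650 rad/s
X_L = ωL = 4133 Ω
X_C = 1/(ωC) = 8961 Ω
Net reactance X = X_L − X_C = -4828 Ω
Z = 630.0 − j4828 Ω
|Z| = √(630.0² + 4828²) = 4869 Ω
∠Z = arctan(-4828/630.0) = -82.57°
I = V/|Z| = 3.553 mA
P = VI cos φ = 17.3 × 0.003553 × cos(-82.57°) = 7.954 mW

7.954 mW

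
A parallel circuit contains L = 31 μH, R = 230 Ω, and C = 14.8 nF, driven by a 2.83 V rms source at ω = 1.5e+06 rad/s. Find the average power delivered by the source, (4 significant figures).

X_L = ωL = 46.50 Ω
X_C = 1/(ωC) = 45.05 Ω
Parallel: admittances add. Y = 1/R + 1/(jωL) + jωC
Y = (0.004348 + j0.0006946) S
|Y| = 0.004403 S → |Z| = 1/|Y| = 227.1 Ω, ∠Z = −∠Y = -9.077°
I = V/|Z| = 12.46 mA
P = VI cos φ = 2.83 × 0.01246 × cos(-9.077°) = 34.82 mW

34.82 mW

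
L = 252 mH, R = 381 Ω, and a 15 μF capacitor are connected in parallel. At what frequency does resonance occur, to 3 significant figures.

ω₀ = 1/√(LC) = 1/√(0.252 × 1.5e-05) = 514.3 rad/s
f₀ = ω₀/(2π) = 81.9 Hz

81.9 Hz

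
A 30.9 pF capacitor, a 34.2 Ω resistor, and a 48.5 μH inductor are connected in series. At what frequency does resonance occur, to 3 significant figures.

ω₀ = 1/√(LC) = 1/√(4.85e-05 × 3.09e-11) = 2.583e+07 rad/s
f₀ = ω₀/(2π) = 4.11 MHz

4.11 MHz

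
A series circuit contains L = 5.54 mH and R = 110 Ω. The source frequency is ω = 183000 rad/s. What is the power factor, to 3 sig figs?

0.108

X_L = ωL = 1010 Ω
Z = 110 + j1010 Ω
|Z| = √(110² + 1010²) = 1020 Ω
∠Z = arctan(1010/110) = 83.8°
cos φ = cos(83.8°) = 0.108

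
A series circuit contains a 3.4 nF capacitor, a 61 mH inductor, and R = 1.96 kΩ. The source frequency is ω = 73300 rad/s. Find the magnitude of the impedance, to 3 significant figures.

X_L = ωL = 4470 Ω
X_C = 1/(ωC) = 4010 Ω
Net reactance X = X_L − X_C = 459 Ω
Z = 1960 + j459 Ω
|Z| = √(1960² + 459²) = 2010 Ω

2010 Ω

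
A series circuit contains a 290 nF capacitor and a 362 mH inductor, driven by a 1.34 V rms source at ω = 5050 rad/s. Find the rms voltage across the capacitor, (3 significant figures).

X_L = ωL = 1830 Ω
X_C = 1/(ωC) = 683 Ω
Net reactance X = X_L − X_C = 1150 Ω
Z = j1150 Ω
|Z| = √(0² + 1150²) = 1150 Ω
I = V/|Z| = 1.17 mA
V_C = I·|Z_C| = 0.00117 × 683 = 0.799 V

0.799 V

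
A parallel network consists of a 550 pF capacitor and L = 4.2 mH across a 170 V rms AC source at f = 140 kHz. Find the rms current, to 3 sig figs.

ω = 2πf = 879600 rad/s
X_L = ωL = 3690 Ω
X_C = 1/(ωC) = 2070 Ω
Parallel: admittances add. Y = 1/(jωL) + jωC
Y = (0 + j0.000213) S
|Y| = 0.000213 S → |Z| = 1/|Y| = 4690 Ω, ∠Z = −∠Y = -90.0°
I = V/|Z| = 170/4690 = 36.2 mA

36.2 mA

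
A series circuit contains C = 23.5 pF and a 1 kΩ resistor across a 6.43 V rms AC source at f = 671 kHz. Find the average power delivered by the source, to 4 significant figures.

ω = 2πf = 4.216e+06 rad/s
X_C = 1/(ωC) = 10090 Ω
Z = 1000 − j10090 Ω
|Z| = √(1000² + 10090²) = 10140 Ω
∠Z = arctan(-10090/1000) = -84.34°
I = V/|Z| = 634.0 μA
P = VI cos φ = 6.43 × 0.0006340 × cos(-84.34°) = 401.9 μW

401.9 μW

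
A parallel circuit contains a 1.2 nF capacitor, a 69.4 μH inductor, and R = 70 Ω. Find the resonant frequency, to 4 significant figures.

551.5 kHz

ω₀ = 1/√(LC) = 1/√(6.94e-05 × 1.2e-09) = 3.465e+06 rad/s
f₀ = ω₀/(2π) = 551.5 kHz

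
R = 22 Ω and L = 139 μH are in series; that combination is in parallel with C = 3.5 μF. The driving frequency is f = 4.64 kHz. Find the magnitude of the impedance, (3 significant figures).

9.64 Ω

ω = 2πf = 29150 rad/s
X_L = ωL = 4.05 Ω
X_C = 1/(ωC) = 9.80 Ω
Branch 1 (R+jX_L): Z₁ = 22.0 + j4.05 Ω, |Z₁| = 22.4 Ω
Branch 2 (−jX_C): Z₂ = −j9.80 Ω
Parallel: Z = Z₁Z₂/(Z₁+Z₂), |Z| = 9.64 Ω, ∠Z = -64.9°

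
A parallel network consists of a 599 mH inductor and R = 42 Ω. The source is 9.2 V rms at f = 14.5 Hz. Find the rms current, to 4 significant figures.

276.4 mA

ω = 2πf = 91.11 rad/s
X_L = ωL = 54.57 Ω
Parallel: admittances add. Y = 1/R + 1/(jωL)
Y = (0.02381 − j0.01832) S
|Y| = 0.03004 S → |Z| = 1/|Y| = 33.28 Ω, ∠Z = −∠Y = 37.58°
I = V/|Z| = 9.2/33.28 = 276.4 mA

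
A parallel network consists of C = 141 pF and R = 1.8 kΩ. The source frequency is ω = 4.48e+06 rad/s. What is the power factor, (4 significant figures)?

X_C = 1/(ωC) = 1583 Ω
Parallel: admittances add. Y = 1/R + jωC
Y = (0.0005556 + j0.0006317) S
|Y| = 0.0008412 S → |Z| = 1/|Y| = 1189 Ω, ∠Z = −∠Y = -48.67°
cos φ = cos(-48.67°) = 0.6604

0.6604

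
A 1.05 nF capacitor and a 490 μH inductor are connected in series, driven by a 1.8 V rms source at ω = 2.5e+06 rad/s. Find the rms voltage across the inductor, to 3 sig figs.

2.61 V

X_L = ωL = 1220 Ω
X_C = 1/(ωC) = 381 Ω
Net reactance X = X_L − X_C = 844 Ω
Z = j844 Ω
|Z| = √(0² + 844²) = 844 Ω
I = V/|Z| = 2.13 mA
V_L = I·|Z_L| = 0.00213 × 1220 = 2.61 V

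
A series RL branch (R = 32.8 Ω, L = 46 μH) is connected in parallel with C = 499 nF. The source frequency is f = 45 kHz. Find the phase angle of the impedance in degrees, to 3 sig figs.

ω = 2πf = 282700 rad/s
X_L = ωL = 13.0 Ω
X_C = 1/(ωC) = 7.09 Ω
Branch 1 (R+jX_L): Z₁ = 32.8 + j13.0 Ω, |Z₁| = 35.3 Ω
Branch 2 (−jX_C): Z₂ = −j7.09 Ω
Parallel: Z = Z₁Z₂/(Z₁+Z₂), |Z| = 7.50 Ω, ∠Z = -78.6°

-78.6°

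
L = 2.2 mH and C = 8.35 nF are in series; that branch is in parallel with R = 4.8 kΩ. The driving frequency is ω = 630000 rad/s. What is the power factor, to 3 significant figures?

X_L = ωL = 1390 Ω
X_C = 1/(ωC) = 190 Ω
Branch 1: Z₁ = R = 4800 Ω
Branch 2 (series LC): Z₂ = j(X_L − X_C) = j1200 Ω
Parallel: Z = Z₁Z₂/(Z₁+Z₂), |Z| = 1160 Ω, ∠Z = 76.0°
cos φ = cos(76.0°) = 0.242

0.242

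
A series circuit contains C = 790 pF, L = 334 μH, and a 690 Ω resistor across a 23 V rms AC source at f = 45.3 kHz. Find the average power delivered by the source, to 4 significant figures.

ω = 2πf = 284600 rad/s
X_L = ωL = 95.07 Ω
X_C = 1/(ωC) = 4447 Ω
Net reactance X = X_L − X_C = -4352 Ω
Z = 690.0 − j4352 Ω
|Z| = √(690.0² + 4352²) = 4407 Ω
∠Z = arctan(-4352/690.0) = -80.99°
I = V/|Z| = 5.219 mA
P = VI cos φ = 23 × 0.005219 × cos(-80.99°) = 18.80 mW

18.80 mW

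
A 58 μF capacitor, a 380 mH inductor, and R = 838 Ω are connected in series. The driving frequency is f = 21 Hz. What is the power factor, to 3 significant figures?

0.995

ω = 2πf = 131.9 rad/s
X_L = ωL = 50.1 Ω
X_C = 1/(ωC) = 131 Ω
Net reactance X = X_L − X_C = -80.5 Ω
Z = 838 − j80.5 Ω
|Z| = √(838² + 80.5²) = 842 Ω
∠Z = arctan(-80.5/838) = -5.49°
cos φ = cos(-5.49°) = 0.995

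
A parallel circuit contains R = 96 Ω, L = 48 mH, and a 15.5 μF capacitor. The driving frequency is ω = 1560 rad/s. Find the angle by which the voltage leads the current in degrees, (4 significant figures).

-46.10°

X_L = ωL = 74.88 Ω
X_C = 1/(ωC) = 41.36 Ω
Parallel: admittances add. Y = 1/R + 1/(jωL) + jωC
Y = (0.01042 + j0.01083) S
|Y| = 0.01502 S → |Z| = 1/|Y| = 66.56 Ω, ∠Z = −∠Y = -46.10°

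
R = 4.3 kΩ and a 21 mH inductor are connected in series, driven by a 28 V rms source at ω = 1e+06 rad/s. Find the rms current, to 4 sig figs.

1.306 mA

X_L = ωL = 21000 Ω
Z = 4300 + j21000 Ω
|Z| = √(4300² + 21000²) = 21440 Ω
I = V/|Z| = 28/21440 = 1.306 mA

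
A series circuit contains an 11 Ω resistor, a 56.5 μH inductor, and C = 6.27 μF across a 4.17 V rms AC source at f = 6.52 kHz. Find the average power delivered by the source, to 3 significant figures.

1.55 W

ω = 2πf = 40970 rad/s
X_L = ωL = 2.31 Ω
X_C = 1/(ωC) = 3.89 Ω
Net reactance X = X_L − X_C = -1.58 Ω
Z = 11.0 − j1.58 Ω
|Z| = √(11.0² + 1.58²) = 11.1 Ω
∠Z = arctan(-1.58/11.0) = -8.17°
I = V/|Z| = 375 mA
P = VI cos φ = 4.17 × 0.375 × cos(-8.17°) = 1.55 W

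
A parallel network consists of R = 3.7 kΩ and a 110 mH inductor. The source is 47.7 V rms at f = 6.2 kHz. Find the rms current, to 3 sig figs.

ω = 2πf = 38960 rad/s
X_L = ωL = 4290 Ω
Parallel: admittances add. Y = 1/R + 1/(jωL)
Y = (0.000270 − j0.000233) S
|Y| = 0.000357 S → |Z| = 1/|Y| = 2800 Ω, ∠Z = −∠Y = 40.8°
I = V/|Z| = 47.7/2800 = 17.0 mA

17.0 mA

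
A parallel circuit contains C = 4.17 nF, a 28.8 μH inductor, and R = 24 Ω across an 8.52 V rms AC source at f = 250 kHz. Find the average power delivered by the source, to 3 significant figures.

ω = 2πf = 1.571e+06 rad/s
X_L = ωL = 45.2 Ω
X_C = 1/(ωC) = 153 Ω
Parallel: admittances add. Y = 1/R + 1/(jωL) + jωC
Y = (0.0417 − j0.0156) S
|Y| = 0.0445 S → |Z| = 1/|Y| = 22.5 Ω, ∠Z = −∠Y = 20.5°
I = V/|Z| = 379 mA
P = VI cos φ = 8.52 × 0.379 × cos(20.5°) = 3.02 W

3.02 W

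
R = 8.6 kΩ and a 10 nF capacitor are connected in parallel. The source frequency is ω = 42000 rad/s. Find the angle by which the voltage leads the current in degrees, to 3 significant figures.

-74.5°

X_C = 1/(ωC) = 2380 Ω
Parallel: admittances add. Y = 1/R + jωC
Y = (0.000116 + j0.000420) S
|Y| = 0.000436 S → |Z| = 1/|Y| = 2290 Ω, ∠Z = −∠Y = -74.5°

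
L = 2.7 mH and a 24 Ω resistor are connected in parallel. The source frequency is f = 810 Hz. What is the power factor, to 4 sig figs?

ω = 2πf = 5089 rad/s
X_L = ωL = 13.74 Ω
Parallel: admittances add. Y = 1/R + 1/(jωL)
Y = (0.04167 − j0.07277) S
|Y| = 0.08386 S → |Z| = 1/|Y| = 11.93 Ω, ∠Z = −∠Y = 60.21°
cos φ = cos(60.21°) = 0.4969

0.4969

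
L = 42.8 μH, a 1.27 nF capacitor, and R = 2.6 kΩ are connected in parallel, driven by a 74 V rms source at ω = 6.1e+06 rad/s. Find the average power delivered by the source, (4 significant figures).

2.106 W

X_L = ωL = 261.1 Ω
X_C = 1/(ωC) = 129.1 Ω
Parallel: admittances add. Y = 1/R + 1/(jωL) + jωC
Y = (0.0003846 + j0.003917) S
|Y| = 0.003936 S → |Z| = 1/|Y| = 254.1 Ω, ∠Z = −∠Y = -84.39°
I = V/|Z| = 291.2 mA
P = VI cos φ = 74 × 0.2912 × cos(-84.39°) = 2.106 W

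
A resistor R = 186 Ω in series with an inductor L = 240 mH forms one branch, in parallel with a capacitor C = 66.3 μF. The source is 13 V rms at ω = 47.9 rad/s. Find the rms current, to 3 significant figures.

78.8 mA

X_L = ωL = 11.5 Ω
X_C = 1/(ωC) = 315 Ω
Branch 1 (R+jX_L): Z₁ = 186 + j11.5 Ω, |Z₁| = 186 Ω
Branch 2 (−jX_C): Z₂ = −j315 Ω
Parallel: Z = Z₁Z₂/(Z₁+Z₂), |Z| = 165 Ω, ∠Z = -28.0°
I = V/|Z| = 13/165 = 78.8 mA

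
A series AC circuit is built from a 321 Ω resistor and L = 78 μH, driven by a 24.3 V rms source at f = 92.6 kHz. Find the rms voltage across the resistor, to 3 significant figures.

ω = 2πf = 581800 rad/s
X_L = ωL = 45.4 Ω
Z = 321 + j45.4 Ω
|Z| = √(321² + 45.4²) = 324 Ω
I = V/|Z| = 75.0 mA
V_R = I·|Z_R| = 0.0750 × 321 = 24.1 V

24.1 V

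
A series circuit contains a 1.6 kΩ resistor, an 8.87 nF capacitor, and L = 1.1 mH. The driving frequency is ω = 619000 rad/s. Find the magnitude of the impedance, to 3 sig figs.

1680 Ω

X_L = ωL = 681 Ω
X_C = 1/(ωC) = 182 Ω
Net reactance X = X_L − X_C = 499 Ω
Z = 1600 + j499 Ω
|Z| = √(1600² + 499²) = 1680 Ω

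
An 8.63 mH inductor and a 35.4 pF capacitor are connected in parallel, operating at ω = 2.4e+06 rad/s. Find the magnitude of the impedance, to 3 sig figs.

27300 Ω

X_L = ωL = 20700 Ω
X_C = 1/(ωC) = 11800 Ω
Parallel: admittances add. Y = 1/(jωL) + jωC
Y = (0 + j3.67e-05) S
|Y| = 3.67e-05 S → |Z| = 1/|Y| = 27300 Ω, ∠Z = −∠Y = -90.0°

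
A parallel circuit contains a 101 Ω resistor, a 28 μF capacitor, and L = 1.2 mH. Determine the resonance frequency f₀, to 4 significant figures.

ω₀ = 1/√(LC) = 1/√(0.0012 × 2.8e-05) = 5455 rad/s
f₀ = ω₀/(2π) = 868.3 Hz

868.3 Hz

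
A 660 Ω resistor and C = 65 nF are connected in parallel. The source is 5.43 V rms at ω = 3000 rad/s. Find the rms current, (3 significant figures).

X_C = 1/(ωC) = 5130 Ω
Parallel: admittances add. Y = 1/R + jωC
Y = (0.00152 + j0.000195) S
|Y| = 0.00153 S → |Z| = 1/|Y| = 655 Ω, ∠Z = −∠Y = -7.33°
I = V/|Z| = 5.43/655 = 8.30 mA

8.30 mA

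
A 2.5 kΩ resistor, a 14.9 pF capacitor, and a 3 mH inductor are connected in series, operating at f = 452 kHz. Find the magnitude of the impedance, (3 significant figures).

15300 Ω

ω = 2πf = 2.84e+06 rad/s
X_L = ωL = 8520 Ω
X_C = 1/(ωC) = 23600 Ω
Net reactance X = X_L − X_C = -15100 Ω
Z = 2500 − j15100 Ω
|Z| = √(2500² + 15100²) = 15300 Ω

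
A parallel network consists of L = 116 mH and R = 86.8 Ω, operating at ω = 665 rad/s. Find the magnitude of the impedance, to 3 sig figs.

57.7 Ω

X_L = ωL = 77.1 Ω
Parallel: admittances add. Y = 1/R + 1/(jωL)
Y = (0.0115 − j0.0130) S
|Y| = 0.0173 S → |Z| = 1/|Y| = 57.7 Ω, ∠Z = −∠Y = 48.4°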